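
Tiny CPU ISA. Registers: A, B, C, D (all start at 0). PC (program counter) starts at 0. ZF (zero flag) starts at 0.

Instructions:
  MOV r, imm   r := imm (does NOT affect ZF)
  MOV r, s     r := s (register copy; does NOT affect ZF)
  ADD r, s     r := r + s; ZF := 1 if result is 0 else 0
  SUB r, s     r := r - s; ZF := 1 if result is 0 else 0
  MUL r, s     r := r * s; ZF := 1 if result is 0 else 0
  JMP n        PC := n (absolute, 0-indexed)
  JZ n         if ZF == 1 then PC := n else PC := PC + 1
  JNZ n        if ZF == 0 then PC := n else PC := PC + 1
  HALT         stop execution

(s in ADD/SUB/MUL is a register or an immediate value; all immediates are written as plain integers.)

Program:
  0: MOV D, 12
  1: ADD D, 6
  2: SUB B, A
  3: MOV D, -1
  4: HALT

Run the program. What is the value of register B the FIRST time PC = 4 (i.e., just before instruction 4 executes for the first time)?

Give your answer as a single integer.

Step 1: PC=0 exec 'MOV D, 12'. After: A=0 B=0 C=0 D=12 ZF=0 PC=1
Step 2: PC=1 exec 'ADD D, 6'. After: A=0 B=0 C=0 D=18 ZF=0 PC=2
Step 3: PC=2 exec 'SUB B, A'. After: A=0 B=0 C=0 D=18 ZF=1 PC=3
Step 4: PC=3 exec 'MOV D, -1'. After: A=0 B=0 C=0 D=-1 ZF=1 PC=4
First time PC=4: B=0

0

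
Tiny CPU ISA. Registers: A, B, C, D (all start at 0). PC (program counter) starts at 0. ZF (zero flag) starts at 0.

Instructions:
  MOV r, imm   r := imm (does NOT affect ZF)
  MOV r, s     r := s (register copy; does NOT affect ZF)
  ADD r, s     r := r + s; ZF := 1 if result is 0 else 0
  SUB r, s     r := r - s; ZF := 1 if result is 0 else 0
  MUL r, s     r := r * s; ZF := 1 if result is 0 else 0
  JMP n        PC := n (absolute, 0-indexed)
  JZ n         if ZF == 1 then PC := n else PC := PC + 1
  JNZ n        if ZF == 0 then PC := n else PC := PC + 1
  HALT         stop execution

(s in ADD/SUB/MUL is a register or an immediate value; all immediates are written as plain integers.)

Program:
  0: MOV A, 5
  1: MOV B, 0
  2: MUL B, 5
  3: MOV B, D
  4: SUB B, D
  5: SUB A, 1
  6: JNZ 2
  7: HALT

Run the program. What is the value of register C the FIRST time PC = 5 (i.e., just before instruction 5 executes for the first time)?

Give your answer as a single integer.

Step 1: PC=0 exec 'MOV A, 5'. After: A=5 B=0 C=0 D=0 ZF=0 PC=1
Step 2: PC=1 exec 'MOV B, 0'. After: A=5 B=0 C=0 D=0 ZF=0 PC=2
Step 3: PC=2 exec 'MUL B, 5'. After: A=5 B=0 C=0 D=0 ZF=1 PC=3
Step 4: PC=3 exec 'MOV B, D'. After: A=5 B=0 C=0 D=0 ZF=1 PC=4
Step 5: PC=4 exec 'SUB B, D'. After: A=5 B=0 C=0 D=0 ZF=1 PC=5
First time PC=5: C=0

0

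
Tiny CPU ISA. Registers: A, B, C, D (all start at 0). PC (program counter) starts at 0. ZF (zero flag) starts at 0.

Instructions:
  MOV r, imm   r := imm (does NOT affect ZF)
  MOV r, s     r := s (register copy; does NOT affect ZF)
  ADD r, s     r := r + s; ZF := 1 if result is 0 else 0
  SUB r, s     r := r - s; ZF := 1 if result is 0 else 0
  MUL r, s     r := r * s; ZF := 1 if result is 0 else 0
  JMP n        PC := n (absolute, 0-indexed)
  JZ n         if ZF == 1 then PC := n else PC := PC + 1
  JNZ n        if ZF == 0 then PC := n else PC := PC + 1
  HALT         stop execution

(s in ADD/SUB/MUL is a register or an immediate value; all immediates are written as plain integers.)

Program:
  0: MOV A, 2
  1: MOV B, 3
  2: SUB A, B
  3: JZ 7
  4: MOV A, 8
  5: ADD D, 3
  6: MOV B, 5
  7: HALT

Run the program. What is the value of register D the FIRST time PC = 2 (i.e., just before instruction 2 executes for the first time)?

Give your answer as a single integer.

Step 1: PC=0 exec 'MOV A, 2'. After: A=2 B=0 C=0 D=0 ZF=0 PC=1
Step 2: PC=1 exec 'MOV B, 3'. After: A=2 B=3 C=0 D=0 ZF=0 PC=2
First time PC=2: D=0

0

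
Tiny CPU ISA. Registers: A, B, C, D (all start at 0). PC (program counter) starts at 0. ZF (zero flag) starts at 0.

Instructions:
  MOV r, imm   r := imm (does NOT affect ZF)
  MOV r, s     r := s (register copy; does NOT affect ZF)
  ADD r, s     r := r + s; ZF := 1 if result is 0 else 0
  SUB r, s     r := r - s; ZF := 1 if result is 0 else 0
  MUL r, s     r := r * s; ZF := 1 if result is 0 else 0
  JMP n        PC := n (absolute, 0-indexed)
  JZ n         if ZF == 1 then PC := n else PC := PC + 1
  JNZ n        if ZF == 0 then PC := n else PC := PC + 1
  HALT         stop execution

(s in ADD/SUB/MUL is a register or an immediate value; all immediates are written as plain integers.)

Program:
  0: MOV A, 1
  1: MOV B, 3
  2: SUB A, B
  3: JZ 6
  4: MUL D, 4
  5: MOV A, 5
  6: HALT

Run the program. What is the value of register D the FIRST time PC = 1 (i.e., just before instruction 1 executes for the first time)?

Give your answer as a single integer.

Step 1: PC=0 exec 'MOV A, 1'. After: A=1 B=0 C=0 D=0 ZF=0 PC=1
First time PC=1: D=0

0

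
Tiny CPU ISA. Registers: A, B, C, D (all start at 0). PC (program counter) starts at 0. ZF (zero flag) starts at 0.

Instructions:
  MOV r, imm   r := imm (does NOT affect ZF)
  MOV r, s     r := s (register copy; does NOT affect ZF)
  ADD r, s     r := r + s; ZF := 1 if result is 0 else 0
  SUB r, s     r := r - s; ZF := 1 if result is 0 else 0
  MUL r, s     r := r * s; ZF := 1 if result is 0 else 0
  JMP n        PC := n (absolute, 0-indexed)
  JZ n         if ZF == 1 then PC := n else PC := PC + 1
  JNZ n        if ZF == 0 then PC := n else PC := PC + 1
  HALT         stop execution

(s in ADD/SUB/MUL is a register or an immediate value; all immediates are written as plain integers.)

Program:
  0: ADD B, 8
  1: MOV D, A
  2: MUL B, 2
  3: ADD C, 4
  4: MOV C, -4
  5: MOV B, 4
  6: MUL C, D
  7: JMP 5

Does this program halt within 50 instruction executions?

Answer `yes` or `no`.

Answer: no

Derivation:
Step 1: PC=0 exec 'ADD B, 8'. After: A=0 B=8 C=0 D=0 ZF=0 PC=1
Step 2: PC=1 exec 'MOV D, A'. After: A=0 B=8 C=0 D=0 ZF=0 PC=2
Step 3: PC=2 exec 'MUL B, 2'. After: A=0 B=16 C=0 D=0 ZF=0 PC=3
Step 4: PC=3 exec 'ADD C, 4'. After: A=0 B=16 C=4 D=0 ZF=0 PC=4
Step 5: PC=4 exec 'MOV C, -4'. After: A=0 B=16 C=-4 D=0 ZF=0 PC=5
Step 6: PC=5 exec 'MOV B, 4'. After: A=0 B=4 C=-4 D=0 ZF=0 PC=6
Step 7: PC=6 exec 'MUL C, D'. After: A=0 B=4 C=0 D=0 ZF=1 PC=7
Step 8: PC=7 exec 'JMP 5'. After: A=0 B=4 C=0 D=0 ZF=1 PC=5
Step 9: PC=5 exec 'MOV B, 4'. After: A=0 B=4 C=0 D=0 ZF=1 PC=6
Step 10: PC=6 exec 'MUL C, D'. After: A=0 B=4 C=0 D=0 ZF=1 PC=7
State after step 10 equals state after step 7: the program is in a cycle of length 3 and will never halt.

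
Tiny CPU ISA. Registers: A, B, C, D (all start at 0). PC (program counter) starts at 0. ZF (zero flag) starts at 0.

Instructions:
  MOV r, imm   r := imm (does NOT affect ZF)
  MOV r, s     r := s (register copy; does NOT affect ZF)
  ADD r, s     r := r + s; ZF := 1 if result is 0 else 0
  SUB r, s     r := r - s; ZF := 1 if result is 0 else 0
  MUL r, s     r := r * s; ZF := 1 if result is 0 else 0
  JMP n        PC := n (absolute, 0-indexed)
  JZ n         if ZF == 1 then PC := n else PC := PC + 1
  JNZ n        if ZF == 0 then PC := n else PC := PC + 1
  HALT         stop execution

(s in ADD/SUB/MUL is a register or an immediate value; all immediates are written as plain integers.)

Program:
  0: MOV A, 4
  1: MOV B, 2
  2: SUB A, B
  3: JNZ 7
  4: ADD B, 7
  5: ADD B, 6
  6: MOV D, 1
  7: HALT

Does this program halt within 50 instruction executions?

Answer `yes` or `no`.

Answer: yes

Derivation:
Step 1: PC=0 exec 'MOV A, 4'. After: A=4 B=0 C=0 D=0 ZF=0 PC=1
Step 2: PC=1 exec 'MOV B, 2'. After: A=4 B=2 C=0 D=0 ZF=0 PC=2
Step 3: PC=2 exec 'SUB A, B'. After: A=2 B=2 C=0 D=0 ZF=0 PC=3
Step 4: PC=3 exec 'JNZ 7'. After: A=2 B=2 C=0 D=0 ZF=0 PC=7
Step 5: PC=7 exec 'HALT'. After: A=2 B=2 C=0 D=0 ZF=0 PC=7 HALTED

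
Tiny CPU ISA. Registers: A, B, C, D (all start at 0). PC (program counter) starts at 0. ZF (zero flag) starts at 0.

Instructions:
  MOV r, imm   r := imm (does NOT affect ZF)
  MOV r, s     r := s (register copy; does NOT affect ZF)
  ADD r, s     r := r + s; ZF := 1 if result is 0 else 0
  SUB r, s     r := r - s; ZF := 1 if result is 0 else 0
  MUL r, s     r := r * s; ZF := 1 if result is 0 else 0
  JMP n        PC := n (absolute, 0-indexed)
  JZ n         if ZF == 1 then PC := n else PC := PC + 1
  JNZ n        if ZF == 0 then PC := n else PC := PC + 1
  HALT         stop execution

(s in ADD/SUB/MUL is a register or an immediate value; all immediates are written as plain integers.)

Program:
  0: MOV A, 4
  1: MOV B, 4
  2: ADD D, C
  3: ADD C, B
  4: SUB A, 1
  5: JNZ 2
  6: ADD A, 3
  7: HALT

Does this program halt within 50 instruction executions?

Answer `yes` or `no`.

Answer: yes

Derivation:
Step 1: PC=0 exec 'MOV A, 4'. After: A=4 B=0 C=0 D=0 ZF=0 PC=1
Step 2: PC=1 exec 'MOV B, 4'. After: A=4 B=4 C=0 D=0 ZF=0 PC=2
Step 3: PC=2 exec 'ADD D, C'. After: A=4 B=4 C=0 D=0 ZF=1 PC=3
Step 4: PC=3 exec 'ADD C, B'. After: A=4 B=4 C=4 D=0 ZF=0 PC=4
Step 5: PC=4 exec 'SUB A, 1'. After: A=3 B=4 C=4 D=0 ZF=0 PC=5
Step 6: PC=5 exec 'JNZ 2'. After: A=3 B=4 C=4 D=0 ZF=0 PC=2
Step 7: PC=2 exec 'ADD D, C'. After: A=3 B=4 C=4 D=4 ZF=0 PC=3
Step 8: PC=3 exec 'ADD C, B'. After: A=3 B=4 C=8 D=4 ZF=0 PC=4
Step 9: PC=4 exec 'SUB A, 1'. After: A=2 B=4 C=8 D=4 ZF=0 PC=5
Step 10: PC=5 exec 'JNZ 2'. After: A=2 B=4 C=8 D=4 ZF=0 PC=2
Step 11: PC=2 exec 'ADD D, C'. After: A=2 B=4 C=8 D=12 ZF=0 PC=3
Step 12: PC=3 exec 'ADD C, B'. After: A=2 B=4 C=12 D=12 ZF=0 PC=4
Step 13: PC=4 exec 'SUB A, 1'. After: A=1 B=4 C=12 D=12 ZF=0 PC=5
Step 14: PC=5 exec 'JNZ 2'. After: A=1 B=4 C=12 D=12 ZF=0 PC=2
Step 15: PC=2 exec 'ADD D, C'. After: A=1 B=4 C=12 D=24 ZF=0 PC=3
Step 16: PC=3 exec 'ADD C, B'. After: A=1 B=4 C=16 D=24 ZF=0 PC=4
Step 17: PC=4 exec 'SUB A, 1'. After: A=0 B=4 C=16 D=24 ZF=1 PC=5
Step 18: PC=5 exec 'JNZ 2'. After: A=0 B=4 C=16 D=24 ZF=1 PC=6
Step 19: PC=6 exec 'ADD A, 3'. After: A=3 B=4 C=16 D=24 ZF=0 PC=7
Step 20: PC=7 exec 'HALT'. After: A=3 B=4 C=16 D=24 ZF=0 PC=7 HALTED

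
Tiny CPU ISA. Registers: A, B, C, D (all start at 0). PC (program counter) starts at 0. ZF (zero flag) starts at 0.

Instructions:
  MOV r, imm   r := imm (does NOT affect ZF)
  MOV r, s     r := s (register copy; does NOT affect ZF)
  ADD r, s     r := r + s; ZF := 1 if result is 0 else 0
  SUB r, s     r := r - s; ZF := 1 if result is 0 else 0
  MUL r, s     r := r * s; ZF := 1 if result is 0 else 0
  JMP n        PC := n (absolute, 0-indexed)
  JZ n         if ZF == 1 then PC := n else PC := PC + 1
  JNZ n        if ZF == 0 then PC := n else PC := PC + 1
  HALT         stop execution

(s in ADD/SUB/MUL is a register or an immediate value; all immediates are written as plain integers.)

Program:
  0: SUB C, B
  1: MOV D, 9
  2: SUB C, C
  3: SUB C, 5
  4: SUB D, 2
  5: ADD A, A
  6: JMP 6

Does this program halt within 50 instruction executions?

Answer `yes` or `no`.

Step 1: PC=0 exec 'SUB C, B'. After: A=0 B=0 C=0 D=0 ZF=1 PC=1
Step 2: PC=1 exec 'MOV D, 9'. After: A=0 B=0 C=0 D=9 ZF=1 PC=2
Step 3: PC=2 exec 'SUB C, C'. After: A=0 B=0 C=0 D=9 ZF=1 PC=3
Step 4: PC=3 exec 'SUB C, 5'. After: A=0 B=0 C=-5 D=9 ZF=0 PC=4
Step 5: PC=4 exec 'SUB D, 2'. After: A=0 B=0 C=-5 D=7 ZF=0 PC=5
Step 6: PC=5 exec 'ADD A, A'. After: A=0 B=0 C=-5 D=7 ZF=1 PC=6
Step 7: PC=6 exec 'JMP 6'. After: A=0 B=0 C=-5 D=7 ZF=1 PC=6
State after step 7 equals state after step 6: the program is in a cycle of length 1 and will never halt.

Answer: no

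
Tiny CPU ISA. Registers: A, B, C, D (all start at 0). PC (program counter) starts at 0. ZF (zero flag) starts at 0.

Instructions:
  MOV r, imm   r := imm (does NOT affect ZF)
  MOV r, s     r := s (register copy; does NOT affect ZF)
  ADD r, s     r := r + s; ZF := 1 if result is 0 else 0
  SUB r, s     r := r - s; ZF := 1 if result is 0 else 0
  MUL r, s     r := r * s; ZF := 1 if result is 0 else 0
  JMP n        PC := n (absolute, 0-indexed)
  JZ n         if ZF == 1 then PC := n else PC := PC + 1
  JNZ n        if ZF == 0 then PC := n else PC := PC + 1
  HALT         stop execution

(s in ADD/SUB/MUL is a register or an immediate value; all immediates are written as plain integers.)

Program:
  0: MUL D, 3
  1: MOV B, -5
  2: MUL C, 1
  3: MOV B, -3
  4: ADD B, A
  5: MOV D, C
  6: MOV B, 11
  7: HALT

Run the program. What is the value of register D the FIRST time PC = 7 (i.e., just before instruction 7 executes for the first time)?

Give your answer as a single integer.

Step 1: PC=0 exec 'MUL D, 3'. After: A=0 B=0 C=0 D=0 ZF=1 PC=1
Step 2: PC=1 exec 'MOV B, -5'. After: A=0 B=-5 C=0 D=0 ZF=1 PC=2
Step 3: PC=2 exec 'MUL C, 1'. After: A=0 B=-5 C=0 D=0 ZF=1 PC=3
Step 4: PC=3 exec 'MOV B, -3'. After: A=0 B=-3 C=0 D=0 ZF=1 PC=4
Step 5: PC=4 exec 'ADD B, A'. After: A=0 B=-3 C=0 D=0 ZF=0 PC=5
Step 6: PC=5 exec 'MOV D, C'. After: A=0 B=-3 C=0 D=0 ZF=0 PC=6
Step 7: PC=6 exec 'MOV B, 11'. After: A=0 B=11 C=0 D=0 ZF=0 PC=7
First time PC=7: D=0

0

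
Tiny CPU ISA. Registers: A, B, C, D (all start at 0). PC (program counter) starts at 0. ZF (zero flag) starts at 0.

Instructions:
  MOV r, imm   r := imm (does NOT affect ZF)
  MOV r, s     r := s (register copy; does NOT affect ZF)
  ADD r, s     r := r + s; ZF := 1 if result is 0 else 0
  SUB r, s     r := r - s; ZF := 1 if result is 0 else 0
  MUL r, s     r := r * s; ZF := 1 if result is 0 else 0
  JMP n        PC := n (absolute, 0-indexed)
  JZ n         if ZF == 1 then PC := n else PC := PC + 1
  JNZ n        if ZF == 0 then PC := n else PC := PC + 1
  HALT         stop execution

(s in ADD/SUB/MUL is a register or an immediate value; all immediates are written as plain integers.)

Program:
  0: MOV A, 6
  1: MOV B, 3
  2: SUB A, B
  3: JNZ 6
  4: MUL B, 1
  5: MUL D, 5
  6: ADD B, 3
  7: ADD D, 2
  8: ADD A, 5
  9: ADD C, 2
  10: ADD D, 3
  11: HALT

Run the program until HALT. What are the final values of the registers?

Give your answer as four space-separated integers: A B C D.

Step 1: PC=0 exec 'MOV A, 6'. After: A=6 B=0 C=0 D=0 ZF=0 PC=1
Step 2: PC=1 exec 'MOV B, 3'. After: A=6 B=3 C=0 D=0 ZF=0 PC=2
Step 3: PC=2 exec 'SUB A, B'. After: A=3 B=3 C=0 D=0 ZF=0 PC=3
Step 4: PC=3 exec 'JNZ 6'. After: A=3 B=3 C=0 D=0 ZF=0 PC=6
Step 5: PC=6 exec 'ADD B, 3'. After: A=3 B=6 C=0 D=0 ZF=0 PC=7
Step 6: PC=7 exec 'ADD D, 2'. After: A=3 B=6 C=0 D=2 ZF=0 PC=8
Step 7: PC=8 exec 'ADD A, 5'. After: A=8 B=6 C=0 D=2 ZF=0 PC=9
Step 8: PC=9 exec 'ADD C, 2'. After: A=8 B=6 C=2 D=2 ZF=0 PC=10
Step 9: PC=10 exec 'ADD D, 3'. After: A=8 B=6 C=2 D=5 ZF=0 PC=11
Step 10: PC=11 exec 'HALT'. After: A=8 B=6 C=2 D=5 ZF=0 PC=11 HALTED

Answer: 8 6 2 5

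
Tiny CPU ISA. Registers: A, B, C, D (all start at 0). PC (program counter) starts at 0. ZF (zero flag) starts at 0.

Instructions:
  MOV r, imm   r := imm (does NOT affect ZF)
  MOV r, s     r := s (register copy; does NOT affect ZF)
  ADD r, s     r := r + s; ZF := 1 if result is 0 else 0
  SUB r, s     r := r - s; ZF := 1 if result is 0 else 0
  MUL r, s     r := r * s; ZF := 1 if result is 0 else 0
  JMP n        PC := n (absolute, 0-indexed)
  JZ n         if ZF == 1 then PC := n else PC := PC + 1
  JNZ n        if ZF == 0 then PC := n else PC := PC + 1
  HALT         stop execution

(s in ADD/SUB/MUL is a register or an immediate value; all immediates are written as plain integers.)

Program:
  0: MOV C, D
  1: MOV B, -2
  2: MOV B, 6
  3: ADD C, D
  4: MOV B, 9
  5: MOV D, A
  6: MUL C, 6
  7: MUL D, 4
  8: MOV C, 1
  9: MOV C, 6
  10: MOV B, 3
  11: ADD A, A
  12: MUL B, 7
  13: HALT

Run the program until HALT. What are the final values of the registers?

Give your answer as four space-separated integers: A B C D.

Answer: 0 21 6 0

Derivation:
Step 1: PC=0 exec 'MOV C, D'. After: A=0 B=0 C=0 D=0 ZF=0 PC=1
Step 2: PC=1 exec 'MOV B, -2'. After: A=0 B=-2 C=0 D=0 ZF=0 PC=2
Step 3: PC=2 exec 'MOV B, 6'. After: A=0 B=6 C=0 D=0 ZF=0 PC=3
Step 4: PC=3 exec 'ADD C, D'. After: A=0 B=6 C=0 D=0 ZF=1 PC=4
Step 5: PC=4 exec 'MOV B, 9'. After: A=0 B=9 C=0 D=0 ZF=1 PC=5
Step 6: PC=5 exec 'MOV D, A'. After: A=0 B=9 C=0 D=0 ZF=1 PC=6
Step 7: PC=6 exec 'MUL C, 6'. After: A=0 B=9 C=0 D=0 ZF=1 PC=7
Step 8: PC=7 exec 'MUL D, 4'. After: A=0 B=9 C=0 D=0 ZF=1 PC=8
Step 9: PC=8 exec 'MOV C, 1'. After: A=0 B=9 C=1 D=0 ZF=1 PC=9
Step 10: PC=9 exec 'MOV C, 6'. After: A=0 B=9 C=6 D=0 ZF=1 PC=10
Step 11: PC=10 exec 'MOV B, 3'. After: A=0 B=3 C=6 D=0 ZF=1 PC=11
Step 12: PC=11 exec 'ADD A, A'. After: A=0 B=3 C=6 D=0 ZF=1 PC=12
Step 13: PC=12 exec 'MUL B, 7'. After: A=0 B=21 C=6 D=0 ZF=0 PC=13
Step 14: PC=13 exec 'HALT'. After: A=0 B=21 C=6 D=0 ZF=0 PC=13 HALTED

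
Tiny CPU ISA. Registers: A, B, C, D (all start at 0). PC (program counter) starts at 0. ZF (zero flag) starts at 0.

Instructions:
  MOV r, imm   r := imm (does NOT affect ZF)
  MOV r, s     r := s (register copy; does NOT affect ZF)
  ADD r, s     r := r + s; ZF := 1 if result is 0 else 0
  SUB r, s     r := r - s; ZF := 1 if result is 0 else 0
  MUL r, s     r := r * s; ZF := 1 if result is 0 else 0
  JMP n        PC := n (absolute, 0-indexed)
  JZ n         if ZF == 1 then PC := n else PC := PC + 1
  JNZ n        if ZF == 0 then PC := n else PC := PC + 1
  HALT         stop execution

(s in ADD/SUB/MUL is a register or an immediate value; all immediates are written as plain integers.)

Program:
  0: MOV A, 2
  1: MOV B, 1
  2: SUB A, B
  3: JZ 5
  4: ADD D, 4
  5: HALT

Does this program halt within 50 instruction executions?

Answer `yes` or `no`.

Step 1: PC=0 exec 'MOV A, 2'. After: A=2 B=0 C=0 D=0 ZF=0 PC=1
Step 2: PC=1 exec 'MOV B, 1'. After: A=2 B=1 C=0 D=0 ZF=0 PC=2
Step 3: PC=2 exec 'SUB A, B'. After: A=1 B=1 C=0 D=0 ZF=0 PC=3
Step 4: PC=3 exec 'JZ 5'. After: A=1 B=1 C=0 D=0 ZF=0 PC=4
Step 5: PC=4 exec 'ADD D, 4'. After: A=1 B=1 C=0 D=4 ZF=0 PC=5
Step 6: PC=5 exec 'HALT'. After: A=1 B=1 C=0 D=4 ZF=0 PC=5 HALTED

Answer: yes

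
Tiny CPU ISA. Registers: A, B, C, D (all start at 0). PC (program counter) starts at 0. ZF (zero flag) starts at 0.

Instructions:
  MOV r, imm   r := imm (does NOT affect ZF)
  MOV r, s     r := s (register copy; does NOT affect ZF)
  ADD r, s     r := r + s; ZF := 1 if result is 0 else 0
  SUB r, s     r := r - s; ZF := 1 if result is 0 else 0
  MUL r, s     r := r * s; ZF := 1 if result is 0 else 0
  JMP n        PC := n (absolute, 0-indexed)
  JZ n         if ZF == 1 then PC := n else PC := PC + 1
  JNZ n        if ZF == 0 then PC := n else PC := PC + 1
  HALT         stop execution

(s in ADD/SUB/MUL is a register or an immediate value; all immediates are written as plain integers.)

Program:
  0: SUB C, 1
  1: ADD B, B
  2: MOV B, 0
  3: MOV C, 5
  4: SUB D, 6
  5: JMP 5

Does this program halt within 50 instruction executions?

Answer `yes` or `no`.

Answer: no

Derivation:
Step 1: PC=0 exec 'SUB C, 1'. After: A=0 B=0 C=-1 D=0 ZF=0 PC=1
Step 2: PC=1 exec 'ADD B, B'. After: A=0 B=0 C=-1 D=0 ZF=1 PC=2
Step 3: PC=2 exec 'MOV B, 0'. After: A=0 B=0 C=-1 D=0 ZF=1 PC=3
Step 4: PC=3 exec 'MOV C, 5'. After: A=0 B=0 C=5 D=0 ZF=1 PC=4
Step 5: PC=4 exec 'SUB D, 6'. After: A=0 B=0 C=5 D=-6 ZF=0 PC=5
Step 6: PC=5 exec 'JMP 5'. After: A=0 B=0 C=5 D=-6 ZF=0 PC=5
State after step 6 equals state after step 5: the program is in a cycle of length 1 and will never halt.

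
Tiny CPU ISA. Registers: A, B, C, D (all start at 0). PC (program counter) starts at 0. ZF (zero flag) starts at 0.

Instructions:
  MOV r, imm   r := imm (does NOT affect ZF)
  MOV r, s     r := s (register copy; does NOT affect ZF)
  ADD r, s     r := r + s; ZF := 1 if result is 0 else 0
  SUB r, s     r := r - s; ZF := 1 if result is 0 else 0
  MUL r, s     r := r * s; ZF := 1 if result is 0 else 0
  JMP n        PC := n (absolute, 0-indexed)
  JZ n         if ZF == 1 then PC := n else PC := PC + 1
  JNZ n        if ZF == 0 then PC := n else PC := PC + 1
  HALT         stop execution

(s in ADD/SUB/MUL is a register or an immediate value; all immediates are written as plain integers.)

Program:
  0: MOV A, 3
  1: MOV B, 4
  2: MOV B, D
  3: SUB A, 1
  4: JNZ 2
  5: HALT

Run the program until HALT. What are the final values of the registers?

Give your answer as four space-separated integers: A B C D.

Step 1: PC=0 exec 'MOV A, 3'. After: A=3 B=0 C=0 D=0 ZF=0 PC=1
Step 2: PC=1 exec 'MOV B, 4'. After: A=3 B=4 C=0 D=0 ZF=0 PC=2
Step 3: PC=2 exec 'MOV B, D'. After: A=3 B=0 C=0 D=0 ZF=0 PC=3
Step 4: PC=3 exec 'SUB A, 1'. After: A=2 B=0 C=0 D=0 ZF=0 PC=4
Step 5: PC=4 exec 'JNZ 2'. After: A=2 B=0 C=0 D=0 ZF=0 PC=2
Step 6: PC=2 exec 'MOV B, D'. After: A=2 B=0 C=0 D=0 ZF=0 PC=3
Step 7: PC=3 exec 'SUB A, 1'. After: A=1 B=0 C=0 D=0 ZF=0 PC=4
Step 8: PC=4 exec 'JNZ 2'. After: A=1 B=0 C=0 D=0 ZF=0 PC=2
Step 9: PC=2 exec 'MOV B, D'. After: A=1 B=0 C=0 D=0 ZF=0 PC=3
Step 10: PC=3 exec 'SUB A, 1'. After: A=0 B=0 C=0 D=0 ZF=1 PC=4
Step 11: PC=4 exec 'JNZ 2'. After: A=0 B=0 C=0 D=0 ZF=1 PC=5
Step 12: PC=5 exec 'HALT'. After: A=0 B=0 C=0 D=0 ZF=1 PC=5 HALTED

Answer: 0 0 0 0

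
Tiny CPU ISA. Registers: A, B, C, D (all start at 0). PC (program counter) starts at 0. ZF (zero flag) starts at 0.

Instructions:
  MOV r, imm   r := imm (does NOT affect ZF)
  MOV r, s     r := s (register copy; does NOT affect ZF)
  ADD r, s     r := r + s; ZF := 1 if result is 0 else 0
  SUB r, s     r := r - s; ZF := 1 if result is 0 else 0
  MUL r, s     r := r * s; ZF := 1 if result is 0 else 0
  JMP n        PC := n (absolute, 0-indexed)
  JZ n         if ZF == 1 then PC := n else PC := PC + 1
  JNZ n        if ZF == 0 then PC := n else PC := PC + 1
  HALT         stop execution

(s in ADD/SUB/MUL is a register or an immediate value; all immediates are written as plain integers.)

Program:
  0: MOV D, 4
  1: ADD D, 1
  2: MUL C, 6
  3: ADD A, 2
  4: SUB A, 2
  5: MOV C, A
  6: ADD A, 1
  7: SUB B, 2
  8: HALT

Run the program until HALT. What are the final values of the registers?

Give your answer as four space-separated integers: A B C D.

Step 1: PC=0 exec 'MOV D, 4'. After: A=0 B=0 C=0 D=4 ZF=0 PC=1
Step 2: PC=1 exec 'ADD D, 1'. After: A=0 B=0 C=0 D=5 ZF=0 PC=2
Step 3: PC=2 exec 'MUL C, 6'. After: A=0 B=0 C=0 D=5 ZF=1 PC=3
Step 4: PC=3 exec 'ADD A, 2'. After: A=2 B=0 C=0 D=5 ZF=0 PC=4
Step 5: PC=4 exec 'SUB A, 2'. After: A=0 B=0 C=0 D=5 ZF=1 PC=5
Step 6: PC=5 exec 'MOV C, A'. After: A=0 B=0 C=0 D=5 ZF=1 PC=6
Step 7: PC=6 exec 'ADD A, 1'. After: A=1 B=0 C=0 D=5 ZF=0 PC=7
Step 8: PC=7 exec 'SUB B, 2'. After: A=1 B=-2 C=0 D=5 ZF=0 PC=8
Step 9: PC=8 exec 'HALT'. After: A=1 B=-2 C=0 D=5 ZF=0 PC=8 HALTED

Answer: 1 -2 0 5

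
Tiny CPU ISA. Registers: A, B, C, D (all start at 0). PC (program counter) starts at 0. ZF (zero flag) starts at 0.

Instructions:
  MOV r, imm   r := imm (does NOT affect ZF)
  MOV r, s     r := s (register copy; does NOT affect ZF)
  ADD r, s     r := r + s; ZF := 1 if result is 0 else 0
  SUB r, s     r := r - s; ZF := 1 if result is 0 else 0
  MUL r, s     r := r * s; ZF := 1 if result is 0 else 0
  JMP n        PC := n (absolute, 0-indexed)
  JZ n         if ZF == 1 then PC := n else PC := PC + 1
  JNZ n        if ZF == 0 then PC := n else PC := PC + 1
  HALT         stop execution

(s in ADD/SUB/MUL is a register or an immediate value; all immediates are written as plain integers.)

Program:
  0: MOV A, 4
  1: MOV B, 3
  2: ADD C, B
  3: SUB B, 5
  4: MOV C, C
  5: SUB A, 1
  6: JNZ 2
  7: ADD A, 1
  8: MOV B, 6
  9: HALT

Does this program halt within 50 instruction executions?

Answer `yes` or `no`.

Answer: yes

Derivation:
Step 1: PC=0 exec 'MOV A, 4'. After: A=4 B=0 C=0 D=0 ZF=0 PC=1
Step 2: PC=1 exec 'MOV B, 3'. After: A=4 B=3 C=0 D=0 ZF=0 PC=2
Step 3: PC=2 exec 'ADD C, B'. After: A=4 B=3 C=3 D=0 ZF=0 PC=3
Step 4: PC=3 exec 'SUB B, 5'. After: A=4 B=-2 C=3 D=0 ZF=0 PC=4
Step 5: PC=4 exec 'MOV C, C'. After: A=4 B=-2 C=3 D=0 ZF=0 PC=5
Step 6: PC=5 exec 'SUB A, 1'. After: A=3 B=-2 C=3 D=0 ZF=0 PC=6
Step 7: PC=6 exec 'JNZ 2'. After: A=3 B=-2 C=3 D=0 ZF=0 PC=2
Step 8: PC=2 exec 'ADD C, B'. After: A=3 B=-2 C=1 D=0 ZF=0 PC=3
Step 9: PC=3 exec 'SUB B, 5'. After: A=3 B=-7 C=1 D=0 ZF=0 PC=4
Step 10: PC=4 exec 'MOV C, C'. After: A=3 B=-7 C=1 D=0 ZF=0 PC=5
Step 11: PC=5 exec 'SUB A, 1'. After: A=2 B=-7 C=1 D=0 ZF=0 PC=6
Step 12: PC=6 exec 'JNZ 2'. After: A=2 B=-7 C=1 D=0 ZF=0 PC=2
Step 13: PC=2 exec 'ADD C, B'. After: A=2 B=-7 C=-6 D=0 ZF=0 PC=3
Step 14: PC=3 exec 'SUB B, 5'. After: A=2 B=-12 C=-6 D=0 ZF=0 PC=4
Step 15: PC=4 exec 'MOV C, C'. After: A=2 B=-12 C=-6 D=0 ZF=0 PC=5
Step 16: PC=5 exec 'SUB A, 1'. After: A=1 B=-12 C=-6 D=0 ZF=0 PC=6
Step 17: PC=6 exec 'JNZ 2'. After: A=1 B=-12 C=-6 D=0 ZF=0 PC=2
Step 18: PC=2 exec 'ADD C, B'. After: A=1 B=-12 C=-18 D=0 ZF=0 PC=3
Step 19: PC=3 exec 'SUB B, 5'. After: A=1 B=-17 C=-18 D=0 ZF=0 PC=4
Step 20: PC=4 exec 'MOV C, C'. After: A=1 B=-17 C=-18 D=0 ZF=0 PC=5
Step 21: PC=5 exec 'SUB A, 1'. After: A=0 B=-17 C=-18 D=0 ZF=1 PC=6
Step 22: PC=6 exec 'JNZ 2'. After: A=0 B=-17 C=-18 D=0 ZF=1 PC=7
Step 23: PC=7 exec 'ADD A, 1'. After: A=1 B=-17 C=-18 D=0 ZF=0 PC=8
Step 24: PC=8 exec 'MOV B, 6'. After: A=1 B=6 C=-18 D=0 ZF=0 PC=9
Step 25: PC=9 exec 'HALT'. After: A=1 B=6 C=-18 D=0 ZF=0 PC=9 HALTED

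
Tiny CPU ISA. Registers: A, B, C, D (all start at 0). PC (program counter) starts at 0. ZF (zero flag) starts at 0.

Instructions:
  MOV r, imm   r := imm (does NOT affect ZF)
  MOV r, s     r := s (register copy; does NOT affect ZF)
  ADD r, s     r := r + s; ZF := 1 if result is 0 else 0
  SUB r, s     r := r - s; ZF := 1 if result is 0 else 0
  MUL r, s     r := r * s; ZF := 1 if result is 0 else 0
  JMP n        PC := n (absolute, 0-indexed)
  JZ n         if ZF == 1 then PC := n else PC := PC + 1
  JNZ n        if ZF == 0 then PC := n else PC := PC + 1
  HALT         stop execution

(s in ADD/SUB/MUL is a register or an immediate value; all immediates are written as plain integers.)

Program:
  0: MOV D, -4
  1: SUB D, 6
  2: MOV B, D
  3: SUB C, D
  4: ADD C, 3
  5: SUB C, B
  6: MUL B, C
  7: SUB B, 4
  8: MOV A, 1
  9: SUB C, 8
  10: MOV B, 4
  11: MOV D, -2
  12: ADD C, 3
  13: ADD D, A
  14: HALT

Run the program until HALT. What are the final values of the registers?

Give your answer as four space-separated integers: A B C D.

Answer: 1 4 18 -1

Derivation:
Step 1: PC=0 exec 'MOV D, -4'. After: A=0 B=0 C=0 D=-4 ZF=0 PC=1
Step 2: PC=1 exec 'SUB D, 6'. After: A=0 B=0 C=0 D=-10 ZF=0 PC=2
Step 3: PC=2 exec 'MOV B, D'. After: A=0 B=-10 C=0 D=-10 ZF=0 PC=3
Step 4: PC=3 exec 'SUB C, D'. After: A=0 B=-10 C=10 D=-10 ZF=0 PC=4
Step 5: PC=4 exec 'ADD C, 3'. After: A=0 B=-10 C=13 D=-10 ZF=0 PC=5
Step 6: PC=5 exec 'SUB C, B'. After: A=0 B=-10 C=23 D=-10 ZF=0 PC=6
Step 7: PC=6 exec 'MUL B, C'. After: A=0 B=-230 C=23 D=-10 ZF=0 PC=7
Step 8: PC=7 exec 'SUB B, 4'. After: A=0 B=-234 C=23 D=-10 ZF=0 PC=8
Step 9: PC=8 exec 'MOV A, 1'. After: A=1 B=-234 C=23 D=-10 ZF=0 PC=9
Step 10: PC=9 exec 'SUB C, 8'. After: A=1 B=-234 C=15 D=-10 ZF=0 PC=10
Step 11: PC=10 exec 'MOV B, 4'. After: A=1 B=4 C=15 D=-10 ZF=0 PC=11
Step 12: PC=11 exec 'MOV D, -2'. After: A=1 B=4 C=15 D=-2 ZF=0 PC=12
Step 13: PC=12 exec 'ADD C, 3'. After: A=1 B=4 C=18 D=-2 ZF=0 PC=13
Step 14: PC=13 exec 'ADD D, A'. After: A=1 B=4 C=18 D=-1 ZF=0 PC=14
Step 15: PC=14 exec 'HALT'. After: A=1 B=4 C=18 D=-1 ZF=0 PC=14 HALTED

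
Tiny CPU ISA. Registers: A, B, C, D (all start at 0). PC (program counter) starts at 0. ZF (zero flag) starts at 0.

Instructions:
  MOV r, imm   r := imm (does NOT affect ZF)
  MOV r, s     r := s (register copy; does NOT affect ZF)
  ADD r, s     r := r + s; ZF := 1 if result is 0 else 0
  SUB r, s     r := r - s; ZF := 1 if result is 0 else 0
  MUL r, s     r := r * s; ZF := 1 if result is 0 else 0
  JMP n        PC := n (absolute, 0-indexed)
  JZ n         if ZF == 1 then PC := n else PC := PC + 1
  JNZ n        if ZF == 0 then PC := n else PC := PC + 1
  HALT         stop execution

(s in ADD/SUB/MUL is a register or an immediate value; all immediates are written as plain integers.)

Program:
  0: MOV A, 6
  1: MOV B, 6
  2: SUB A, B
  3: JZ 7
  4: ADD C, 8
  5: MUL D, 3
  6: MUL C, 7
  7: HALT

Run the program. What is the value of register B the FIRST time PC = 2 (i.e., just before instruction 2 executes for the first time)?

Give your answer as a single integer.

Step 1: PC=0 exec 'MOV A, 6'. After: A=6 B=0 C=0 D=0 ZF=0 PC=1
Step 2: PC=1 exec 'MOV B, 6'. After: A=6 B=6 C=0 D=0 ZF=0 PC=2
First time PC=2: B=6

6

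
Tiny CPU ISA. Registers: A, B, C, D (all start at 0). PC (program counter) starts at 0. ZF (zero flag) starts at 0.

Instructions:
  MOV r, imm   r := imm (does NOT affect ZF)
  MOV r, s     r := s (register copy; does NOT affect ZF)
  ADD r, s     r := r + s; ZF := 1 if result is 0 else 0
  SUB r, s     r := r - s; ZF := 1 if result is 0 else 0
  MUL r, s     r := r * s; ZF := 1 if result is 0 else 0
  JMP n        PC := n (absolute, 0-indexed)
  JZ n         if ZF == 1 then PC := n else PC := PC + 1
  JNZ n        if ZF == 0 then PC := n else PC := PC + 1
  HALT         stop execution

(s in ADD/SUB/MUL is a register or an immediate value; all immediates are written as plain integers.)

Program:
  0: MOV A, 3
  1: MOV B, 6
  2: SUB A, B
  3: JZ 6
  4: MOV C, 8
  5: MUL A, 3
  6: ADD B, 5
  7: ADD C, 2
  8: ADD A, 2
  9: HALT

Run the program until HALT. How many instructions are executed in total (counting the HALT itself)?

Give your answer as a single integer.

Step 1: PC=0 exec 'MOV A, 3'. After: A=3 B=0 C=0 D=0 ZF=0 PC=1
Step 2: PC=1 exec 'MOV B, 6'. After: A=3 B=6 C=0 D=0 ZF=0 PC=2
Step 3: PC=2 exec 'SUB A, B'. After: A=-3 B=6 C=0 D=0 ZF=0 PC=3
Step 4: PC=3 exec 'JZ 6'. After: A=-3 B=6 C=0 D=0 ZF=0 PC=4
Step 5: PC=4 exec 'MOV C, 8'. After: A=-3 B=6 C=8 D=0 ZF=0 PC=5
Step 6: PC=5 exec 'MUL A, 3'. After: A=-9 B=6 C=8 D=0 ZF=0 PC=6
Step 7: PC=6 exec 'ADD B, 5'. After: A=-9 B=11 C=8 D=0 ZF=0 PC=7
Step 8: PC=7 exec 'ADD C, 2'. After: A=-9 B=11 C=10 D=0 ZF=0 PC=8
Step 9: PC=8 exec 'ADD A, 2'. After: A=-7 B=11 C=10 D=0 ZF=0 PC=9
Step 10: PC=9 exec 'HALT'. After: A=-7 B=11 C=10 D=0 ZF=0 PC=9 HALTED
Total instructions executed: 10

Answer: 10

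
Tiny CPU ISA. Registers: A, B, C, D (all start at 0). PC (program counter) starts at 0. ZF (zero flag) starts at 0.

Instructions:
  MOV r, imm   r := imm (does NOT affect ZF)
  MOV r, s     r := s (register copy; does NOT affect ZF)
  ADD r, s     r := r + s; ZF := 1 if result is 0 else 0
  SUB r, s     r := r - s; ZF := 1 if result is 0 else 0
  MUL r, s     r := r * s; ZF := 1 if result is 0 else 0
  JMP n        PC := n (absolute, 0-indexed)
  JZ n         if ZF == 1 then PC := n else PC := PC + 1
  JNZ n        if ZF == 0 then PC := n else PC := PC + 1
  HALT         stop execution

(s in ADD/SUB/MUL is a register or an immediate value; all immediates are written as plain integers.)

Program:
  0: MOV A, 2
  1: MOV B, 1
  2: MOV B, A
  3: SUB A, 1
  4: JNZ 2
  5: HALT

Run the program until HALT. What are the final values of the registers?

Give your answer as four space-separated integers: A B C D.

Answer: 0 1 0 0

Derivation:
Step 1: PC=0 exec 'MOV A, 2'. After: A=2 B=0 C=0 D=0 ZF=0 PC=1
Step 2: PC=1 exec 'MOV B, 1'. After: A=2 B=1 C=0 D=0 ZF=0 PC=2
Step 3: PC=2 exec 'MOV B, A'. After: A=2 B=2 C=0 D=0 ZF=0 PC=3
Step 4: PC=3 exec 'SUB A, 1'. After: A=1 B=2 C=0 D=0 ZF=0 PC=4
Step 5: PC=4 exec 'JNZ 2'. After: A=1 B=2 C=0 D=0 ZF=0 PC=2
Step 6: PC=2 exec 'MOV B, A'. After: A=1 B=1 C=0 D=0 ZF=0 PC=3
Step 7: PC=3 exec 'SUB A, 1'. After: A=0 B=1 C=0 D=0 ZF=1 PC=4
Step 8: PC=4 exec 'JNZ 2'. After: A=0 B=1 C=0 D=0 ZF=1 PC=5
Step 9: PC=5 exec 'HALT'. After: A=0 B=1 C=0 D=0 ZF=1 PC=5 HALTED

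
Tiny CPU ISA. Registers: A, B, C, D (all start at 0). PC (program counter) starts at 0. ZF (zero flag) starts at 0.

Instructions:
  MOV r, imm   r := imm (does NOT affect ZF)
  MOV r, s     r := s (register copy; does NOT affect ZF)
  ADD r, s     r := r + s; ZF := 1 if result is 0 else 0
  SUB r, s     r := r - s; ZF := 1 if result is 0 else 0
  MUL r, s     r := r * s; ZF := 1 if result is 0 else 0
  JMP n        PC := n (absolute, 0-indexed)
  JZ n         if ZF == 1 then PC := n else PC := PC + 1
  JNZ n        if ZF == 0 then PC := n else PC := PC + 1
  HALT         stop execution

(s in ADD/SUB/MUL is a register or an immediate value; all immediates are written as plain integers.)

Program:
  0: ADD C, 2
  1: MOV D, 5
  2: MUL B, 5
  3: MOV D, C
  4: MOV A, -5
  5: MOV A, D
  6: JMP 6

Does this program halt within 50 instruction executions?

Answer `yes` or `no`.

Step 1: PC=0 exec 'ADD C, 2'. After: A=0 B=0 C=2 D=0 ZF=0 PC=1
Step 2: PC=1 exec 'MOV D, 5'. After: A=0 B=0 C=2 D=5 ZF=0 PC=2
Step 3: PC=2 exec 'MUL B, 5'. After: A=0 B=0 C=2 D=5 ZF=1 PC=3
Step 4: PC=3 exec 'MOV D, C'. After: A=0 B=0 C=2 D=2 ZF=1 PC=4
Step 5: PC=4 exec 'MOV A, -5'. After: A=-5 B=0 C=2 D=2 ZF=1 PC=5
Step 6: PC=5 exec 'MOV A, D'. After: A=2 B=0 C=2 D=2 ZF=1 PC=6
Step 7: PC=6 exec 'JMP 6'. After: A=2 B=0 C=2 D=2 ZF=1 PC=6
State after step 7 equals state after step 6: the program is in a cycle of length 1 and will never halt.

Answer: no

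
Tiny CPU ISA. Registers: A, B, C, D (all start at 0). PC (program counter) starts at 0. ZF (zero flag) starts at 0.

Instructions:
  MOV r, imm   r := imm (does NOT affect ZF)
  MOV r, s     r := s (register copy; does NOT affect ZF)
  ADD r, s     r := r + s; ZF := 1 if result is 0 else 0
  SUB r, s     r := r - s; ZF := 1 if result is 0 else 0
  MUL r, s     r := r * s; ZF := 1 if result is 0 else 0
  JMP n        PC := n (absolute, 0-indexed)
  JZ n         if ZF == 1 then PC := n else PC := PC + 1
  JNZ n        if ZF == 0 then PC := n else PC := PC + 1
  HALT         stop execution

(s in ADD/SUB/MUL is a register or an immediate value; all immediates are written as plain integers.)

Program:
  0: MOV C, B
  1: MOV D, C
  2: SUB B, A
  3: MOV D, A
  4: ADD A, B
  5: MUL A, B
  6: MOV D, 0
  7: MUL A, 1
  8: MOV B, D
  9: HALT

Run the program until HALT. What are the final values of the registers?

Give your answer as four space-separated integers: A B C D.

Step 1: PC=0 exec 'MOV C, B'. After: A=0 B=0 C=0 D=0 ZF=0 PC=1
Step 2: PC=1 exec 'MOV D, C'. After: A=0 B=0 C=0 D=0 ZF=0 PC=2
Step 3: PC=2 exec 'SUB B, A'. After: A=0 B=0 C=0 D=0 ZF=1 PC=3
Step 4: PC=3 exec 'MOV D, A'. After: A=0 B=0 C=0 D=0 ZF=1 PC=4
Step 5: PC=4 exec 'ADD A, B'. After: A=0 B=0 C=0 D=0 ZF=1 PC=5
Step 6: PC=5 exec 'MUL A, B'. After: A=0 B=0 C=0 D=0 ZF=1 PC=6
Step 7: PC=6 exec 'MOV D, 0'. After: A=0 B=0 C=0 D=0 ZF=1 PC=7
Step 8: PC=7 exec 'MUL A, 1'. After: A=0 B=0 C=0 D=0 ZF=1 PC=8
Step 9: PC=8 exec 'MOV B, D'. After: A=0 B=0 C=0 D=0 ZF=1 PC=9
Step 10: PC=9 exec 'HALT'. After: A=0 B=0 C=0 D=0 ZF=1 PC=9 HALTED

Answer: 0 0 0 0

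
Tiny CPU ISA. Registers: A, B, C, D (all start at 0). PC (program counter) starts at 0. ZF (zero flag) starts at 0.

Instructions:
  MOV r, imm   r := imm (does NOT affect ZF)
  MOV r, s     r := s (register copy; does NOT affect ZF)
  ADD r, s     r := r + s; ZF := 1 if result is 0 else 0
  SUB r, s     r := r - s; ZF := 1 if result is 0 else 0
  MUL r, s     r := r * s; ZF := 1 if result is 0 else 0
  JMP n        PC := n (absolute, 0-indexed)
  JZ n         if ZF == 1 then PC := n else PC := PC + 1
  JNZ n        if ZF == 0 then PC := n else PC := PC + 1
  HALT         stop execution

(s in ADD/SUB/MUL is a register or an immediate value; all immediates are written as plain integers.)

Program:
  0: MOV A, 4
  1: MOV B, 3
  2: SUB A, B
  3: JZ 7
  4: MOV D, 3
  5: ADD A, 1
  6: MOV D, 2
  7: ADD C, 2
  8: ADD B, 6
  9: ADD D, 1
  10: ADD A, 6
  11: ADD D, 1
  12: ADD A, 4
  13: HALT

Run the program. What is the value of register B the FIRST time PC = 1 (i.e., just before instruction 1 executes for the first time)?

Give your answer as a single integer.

Step 1: PC=0 exec 'MOV A, 4'. After: A=4 B=0 C=0 D=0 ZF=0 PC=1
First time PC=1: B=0

0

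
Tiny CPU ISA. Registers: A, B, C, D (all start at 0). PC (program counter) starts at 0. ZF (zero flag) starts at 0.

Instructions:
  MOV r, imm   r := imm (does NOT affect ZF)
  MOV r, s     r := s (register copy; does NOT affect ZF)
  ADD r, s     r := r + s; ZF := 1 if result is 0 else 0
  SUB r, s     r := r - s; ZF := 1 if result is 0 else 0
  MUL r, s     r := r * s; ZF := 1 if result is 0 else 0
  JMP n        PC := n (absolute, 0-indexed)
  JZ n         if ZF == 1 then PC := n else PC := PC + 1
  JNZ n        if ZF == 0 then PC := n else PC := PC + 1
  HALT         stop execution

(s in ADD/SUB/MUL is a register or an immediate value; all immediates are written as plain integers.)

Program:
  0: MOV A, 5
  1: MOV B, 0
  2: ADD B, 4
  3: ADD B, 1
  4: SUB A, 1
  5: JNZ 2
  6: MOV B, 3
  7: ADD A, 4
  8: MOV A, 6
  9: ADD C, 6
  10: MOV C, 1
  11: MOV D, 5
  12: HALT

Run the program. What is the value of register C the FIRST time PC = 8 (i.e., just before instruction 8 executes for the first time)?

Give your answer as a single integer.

Step 1: PC=0 exec 'MOV A, 5'. After: A=5 B=0 C=0 D=0 ZF=0 PC=1
Step 2: PC=1 exec 'MOV B, 0'. After: A=5 B=0 C=0 D=0 ZF=0 PC=2
Step 3: PC=2 exec 'ADD B, 4'. After: A=5 B=4 C=0 D=0 ZF=0 PC=3
Step 4: PC=3 exec 'ADD B, 1'. After: A=5 B=5 C=0 D=0 ZF=0 PC=4
Step 5: PC=4 exec 'SUB A, 1'. After: A=4 B=5 C=0 D=0 ZF=0 PC=5
Step 6: PC=5 exec 'JNZ 2'. After: A=4 B=5 C=0 D=0 ZF=0 PC=2
Step 7: PC=2 exec 'ADD B, 4'. After: A=4 B=9 C=0 D=0 ZF=0 PC=3
Step 8: PC=3 exec 'ADD B, 1'. After: A=4 B=10 C=0 D=0 ZF=0 PC=4
Step 9: PC=4 exec 'SUB A, 1'. After: A=3 B=10 C=0 D=0 ZF=0 PC=5
Step 10: PC=5 exec 'JNZ 2'. After: A=3 B=10 C=0 D=0 ZF=0 PC=2
Step 11: PC=2 exec 'ADD B, 4'. After: A=3 B=14 C=0 D=0 ZF=0 PC=3
Step 12: PC=3 exec 'ADD B, 1'. After: A=3 B=15 C=0 D=0 ZF=0 PC=4
Step 13: PC=4 exec 'SUB A, 1'. After: A=2 B=15 C=0 D=0 ZF=0 PC=5
Step 14: PC=5 exec 'JNZ 2'. After: A=2 B=15 C=0 D=0 ZF=0 PC=2
Step 15: PC=2 exec 'ADD B, 4'. After: A=2 B=19 C=0 D=0 ZF=0 PC=3
Step 16: PC=3 exec 'ADD B, 1'. After: A=2 B=20 C=0 D=0 ZF=0 PC=4
Step 17: PC=4 exec 'SUB A, 1'. After: A=1 B=20 C=0 D=0 ZF=0 PC=5
Step 18: PC=5 exec 'JNZ 2'. After: A=1 B=20 C=0 D=0 ZF=0 PC=2
Step 19: PC=2 exec 'ADD B, 4'. After: A=1 B=24 C=0 D=0 ZF=0 PC=3
Step 20: PC=3 exec 'ADD B, 1'. After: A=1 B=25 C=0 D=0 ZF=0 PC=4
Step 21: PC=4 exec 'SUB A, 1'. After: A=0 B=25 C=0 D=0 ZF=1 PC=5
Step 22: PC=5 exec 'JNZ 2'. After: A=0 B=25 C=0 D=0 ZF=1 PC=6
Step 23: PC=6 exec 'MOV B, 3'. After: A=0 B=3 C=0 D=0 ZF=1 PC=7
Step 24: PC=7 exec 'ADD A, 4'. After: A=4 B=3 C=0 D=0 ZF=0 PC=8
First time PC=8: C=0

0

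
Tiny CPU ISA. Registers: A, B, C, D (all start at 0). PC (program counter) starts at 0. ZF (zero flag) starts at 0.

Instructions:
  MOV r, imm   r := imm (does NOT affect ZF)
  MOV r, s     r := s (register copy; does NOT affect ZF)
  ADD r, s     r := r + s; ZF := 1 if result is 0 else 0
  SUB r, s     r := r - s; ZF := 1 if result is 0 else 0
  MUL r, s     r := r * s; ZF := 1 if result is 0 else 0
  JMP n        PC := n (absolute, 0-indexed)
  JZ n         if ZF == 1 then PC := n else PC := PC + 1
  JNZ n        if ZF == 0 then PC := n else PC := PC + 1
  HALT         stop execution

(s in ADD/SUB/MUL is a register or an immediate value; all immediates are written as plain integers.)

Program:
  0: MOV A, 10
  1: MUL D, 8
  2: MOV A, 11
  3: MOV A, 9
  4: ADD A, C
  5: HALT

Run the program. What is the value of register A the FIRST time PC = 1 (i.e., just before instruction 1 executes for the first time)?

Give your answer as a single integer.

Step 1: PC=0 exec 'MOV A, 10'. After: A=10 B=0 C=0 D=0 ZF=0 PC=1
First time PC=1: A=10

10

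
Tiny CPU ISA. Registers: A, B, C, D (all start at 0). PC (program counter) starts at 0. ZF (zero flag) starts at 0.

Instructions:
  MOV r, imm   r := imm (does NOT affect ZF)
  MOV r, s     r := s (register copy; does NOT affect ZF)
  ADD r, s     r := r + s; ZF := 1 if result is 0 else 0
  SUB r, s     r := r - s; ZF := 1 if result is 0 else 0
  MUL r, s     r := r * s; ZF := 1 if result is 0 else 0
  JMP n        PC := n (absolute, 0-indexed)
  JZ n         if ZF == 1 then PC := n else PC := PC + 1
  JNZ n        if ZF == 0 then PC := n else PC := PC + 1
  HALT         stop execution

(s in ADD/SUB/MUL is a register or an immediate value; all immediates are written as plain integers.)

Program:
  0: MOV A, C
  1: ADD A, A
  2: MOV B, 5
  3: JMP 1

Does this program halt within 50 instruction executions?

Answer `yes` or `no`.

Step 1: PC=0 exec 'MOV A, C'. After: A=0 B=0 C=0 D=0 ZF=0 PC=1
Step 2: PC=1 exec 'ADD A, A'. After: A=0 B=0 C=0 D=0 ZF=1 PC=2
Step 3: PC=2 exec 'MOV B, 5'. After: A=0 B=5 C=0 D=0 ZF=1 PC=3
Step 4: PC=3 exec 'JMP 1'. After: A=0 B=5 C=0 D=0 ZF=1 PC=1
Step 5: PC=1 exec 'ADD A, A'. After: A=0 B=5 C=0 D=0 ZF=1 PC=2
Step 6: PC=2 exec 'MOV B, 5'. After: A=0 B=5 C=0 D=0 ZF=1 PC=3
State after step 6 equals state after step 3: the program is in a cycle of length 3 and will never halt.

Answer: no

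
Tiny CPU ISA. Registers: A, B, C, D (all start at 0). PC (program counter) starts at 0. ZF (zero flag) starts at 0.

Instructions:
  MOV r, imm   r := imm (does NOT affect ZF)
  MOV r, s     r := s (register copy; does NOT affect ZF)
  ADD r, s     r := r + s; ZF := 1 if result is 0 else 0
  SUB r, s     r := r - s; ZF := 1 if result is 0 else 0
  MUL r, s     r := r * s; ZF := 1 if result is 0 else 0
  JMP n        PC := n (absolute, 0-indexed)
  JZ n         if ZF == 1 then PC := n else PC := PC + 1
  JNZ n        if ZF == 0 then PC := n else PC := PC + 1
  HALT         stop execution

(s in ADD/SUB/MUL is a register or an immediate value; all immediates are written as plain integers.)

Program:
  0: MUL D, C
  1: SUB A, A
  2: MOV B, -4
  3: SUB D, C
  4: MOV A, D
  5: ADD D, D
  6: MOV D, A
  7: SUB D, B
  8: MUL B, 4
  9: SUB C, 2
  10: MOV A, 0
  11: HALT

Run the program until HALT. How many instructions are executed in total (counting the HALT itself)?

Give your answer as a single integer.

Step 1: PC=0 exec 'MUL D, C'. After: A=0 B=0 C=0 D=0 ZF=1 PC=1
Step 2: PC=1 exec 'SUB A, A'. After: A=0 B=0 C=0 D=0 ZF=1 PC=2
Step 3: PC=2 exec 'MOV B, -4'. After: A=0 B=-4 C=0 D=0 ZF=1 PC=3
Step 4: PC=3 exec 'SUB D, C'. After: A=0 B=-4 C=0 D=0 ZF=1 PC=4
Step 5: PC=4 exec 'MOV A, D'. After: A=0 B=-4 C=0 D=0 ZF=1 PC=5
Step 6: PC=5 exec 'ADD D, D'. After: A=0 B=-4 C=0 D=0 ZF=1 PC=6
Step 7: PC=6 exec 'MOV D, A'. After: A=0 B=-4 C=0 D=0 ZF=1 PC=7
Step 8: PC=7 exec 'SUB D, B'. After: A=0 B=-4 C=0 D=4 ZF=0 PC=8
Step 9: PC=8 exec 'MUL B, 4'. After: A=0 B=-16 C=0 D=4 ZF=0 PC=9
Step 10: PC=9 exec 'SUB C, 2'. After: A=0 B=-16 C=-2 D=4 ZF=0 PC=10
Step 11: PC=10 exec 'MOV A, 0'. After: A=0 B=-16 C=-2 D=4 ZF=0 PC=11
Step 12: PC=11 exec 'HALT'. After: A=0 B=-16 C=-2 D=4 ZF=0 PC=11 HALTED
Total instructions executed: 12

Answer: 12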